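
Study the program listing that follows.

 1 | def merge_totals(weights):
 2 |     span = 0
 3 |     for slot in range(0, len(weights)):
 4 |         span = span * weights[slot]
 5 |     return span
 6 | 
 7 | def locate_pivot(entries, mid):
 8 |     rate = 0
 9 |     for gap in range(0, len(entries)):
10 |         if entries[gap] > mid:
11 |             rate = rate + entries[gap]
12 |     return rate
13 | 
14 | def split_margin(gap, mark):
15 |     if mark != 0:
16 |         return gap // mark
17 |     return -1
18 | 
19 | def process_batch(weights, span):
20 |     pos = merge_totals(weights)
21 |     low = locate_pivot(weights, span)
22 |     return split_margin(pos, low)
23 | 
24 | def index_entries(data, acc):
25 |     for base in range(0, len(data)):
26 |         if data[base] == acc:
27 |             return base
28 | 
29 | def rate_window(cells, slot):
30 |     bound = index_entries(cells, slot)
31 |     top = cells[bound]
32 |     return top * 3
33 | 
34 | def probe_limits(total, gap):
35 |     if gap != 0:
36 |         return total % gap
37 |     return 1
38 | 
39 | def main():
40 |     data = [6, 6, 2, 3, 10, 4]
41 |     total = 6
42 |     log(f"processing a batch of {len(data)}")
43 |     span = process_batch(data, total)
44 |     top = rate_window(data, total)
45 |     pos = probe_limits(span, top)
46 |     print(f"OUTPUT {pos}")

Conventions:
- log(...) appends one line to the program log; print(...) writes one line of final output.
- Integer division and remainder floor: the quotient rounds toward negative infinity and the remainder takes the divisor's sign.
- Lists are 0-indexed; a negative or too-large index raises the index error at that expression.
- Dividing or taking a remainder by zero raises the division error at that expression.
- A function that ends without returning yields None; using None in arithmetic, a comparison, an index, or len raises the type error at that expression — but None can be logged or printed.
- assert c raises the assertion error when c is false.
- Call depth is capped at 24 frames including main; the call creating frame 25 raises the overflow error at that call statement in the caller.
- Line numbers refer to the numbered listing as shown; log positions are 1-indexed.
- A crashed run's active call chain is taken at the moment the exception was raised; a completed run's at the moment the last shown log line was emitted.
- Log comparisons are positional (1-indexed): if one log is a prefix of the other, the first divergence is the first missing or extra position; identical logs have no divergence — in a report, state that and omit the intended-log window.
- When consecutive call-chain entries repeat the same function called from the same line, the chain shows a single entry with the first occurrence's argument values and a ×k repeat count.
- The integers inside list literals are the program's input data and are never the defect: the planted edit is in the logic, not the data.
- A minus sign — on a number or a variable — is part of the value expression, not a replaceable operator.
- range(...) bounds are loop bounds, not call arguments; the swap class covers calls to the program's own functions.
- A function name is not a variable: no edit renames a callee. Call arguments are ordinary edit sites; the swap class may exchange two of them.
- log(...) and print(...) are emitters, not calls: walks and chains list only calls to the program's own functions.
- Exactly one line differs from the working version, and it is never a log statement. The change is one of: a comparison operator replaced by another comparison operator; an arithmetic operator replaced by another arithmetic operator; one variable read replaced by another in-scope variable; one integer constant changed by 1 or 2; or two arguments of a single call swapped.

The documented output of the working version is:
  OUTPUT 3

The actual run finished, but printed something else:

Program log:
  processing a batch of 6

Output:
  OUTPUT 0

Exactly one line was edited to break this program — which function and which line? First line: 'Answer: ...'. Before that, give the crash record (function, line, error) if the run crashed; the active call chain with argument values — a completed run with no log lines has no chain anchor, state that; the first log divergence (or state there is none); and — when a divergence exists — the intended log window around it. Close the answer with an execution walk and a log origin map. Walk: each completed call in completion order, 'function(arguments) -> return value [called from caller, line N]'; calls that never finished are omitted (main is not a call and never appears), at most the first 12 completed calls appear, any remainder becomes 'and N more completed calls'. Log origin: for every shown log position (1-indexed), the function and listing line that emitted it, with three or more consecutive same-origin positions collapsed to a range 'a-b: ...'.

Answer: the defect is in merge_totals at line 4.
Key observation: Nothing in the log betrays the bug — only the output does.
Call chain: main.
First divergence: none (the log streams are identical).
Execution walk:
  merge_totals([6, 6, 2, 3, 10, 4]) -> 0  [called from process_batch, line 20]
  locate_pivot([6, 6, 2, 3, 10, 4], 6) -> 10  [called from process_batch, line 21]
  split_margin(0, 10) -> 0  [called from process_batch, line 22]
  process_batch([6, 6, 2, 3, 10, 4], 6) -> 0  [called from main, line 43]
  index_entries([6, 6, 2, 3, 10, 4], 6) -> 0  [called from rate_window, line 30]
  rate_window([6, 6, 2, 3, 10, 4], 6) -> 18  [called from main, line 44]
  probe_limits(0, 18) -> 0  [called from main, line 45]
Origin of each log line:
  1 — main, line 42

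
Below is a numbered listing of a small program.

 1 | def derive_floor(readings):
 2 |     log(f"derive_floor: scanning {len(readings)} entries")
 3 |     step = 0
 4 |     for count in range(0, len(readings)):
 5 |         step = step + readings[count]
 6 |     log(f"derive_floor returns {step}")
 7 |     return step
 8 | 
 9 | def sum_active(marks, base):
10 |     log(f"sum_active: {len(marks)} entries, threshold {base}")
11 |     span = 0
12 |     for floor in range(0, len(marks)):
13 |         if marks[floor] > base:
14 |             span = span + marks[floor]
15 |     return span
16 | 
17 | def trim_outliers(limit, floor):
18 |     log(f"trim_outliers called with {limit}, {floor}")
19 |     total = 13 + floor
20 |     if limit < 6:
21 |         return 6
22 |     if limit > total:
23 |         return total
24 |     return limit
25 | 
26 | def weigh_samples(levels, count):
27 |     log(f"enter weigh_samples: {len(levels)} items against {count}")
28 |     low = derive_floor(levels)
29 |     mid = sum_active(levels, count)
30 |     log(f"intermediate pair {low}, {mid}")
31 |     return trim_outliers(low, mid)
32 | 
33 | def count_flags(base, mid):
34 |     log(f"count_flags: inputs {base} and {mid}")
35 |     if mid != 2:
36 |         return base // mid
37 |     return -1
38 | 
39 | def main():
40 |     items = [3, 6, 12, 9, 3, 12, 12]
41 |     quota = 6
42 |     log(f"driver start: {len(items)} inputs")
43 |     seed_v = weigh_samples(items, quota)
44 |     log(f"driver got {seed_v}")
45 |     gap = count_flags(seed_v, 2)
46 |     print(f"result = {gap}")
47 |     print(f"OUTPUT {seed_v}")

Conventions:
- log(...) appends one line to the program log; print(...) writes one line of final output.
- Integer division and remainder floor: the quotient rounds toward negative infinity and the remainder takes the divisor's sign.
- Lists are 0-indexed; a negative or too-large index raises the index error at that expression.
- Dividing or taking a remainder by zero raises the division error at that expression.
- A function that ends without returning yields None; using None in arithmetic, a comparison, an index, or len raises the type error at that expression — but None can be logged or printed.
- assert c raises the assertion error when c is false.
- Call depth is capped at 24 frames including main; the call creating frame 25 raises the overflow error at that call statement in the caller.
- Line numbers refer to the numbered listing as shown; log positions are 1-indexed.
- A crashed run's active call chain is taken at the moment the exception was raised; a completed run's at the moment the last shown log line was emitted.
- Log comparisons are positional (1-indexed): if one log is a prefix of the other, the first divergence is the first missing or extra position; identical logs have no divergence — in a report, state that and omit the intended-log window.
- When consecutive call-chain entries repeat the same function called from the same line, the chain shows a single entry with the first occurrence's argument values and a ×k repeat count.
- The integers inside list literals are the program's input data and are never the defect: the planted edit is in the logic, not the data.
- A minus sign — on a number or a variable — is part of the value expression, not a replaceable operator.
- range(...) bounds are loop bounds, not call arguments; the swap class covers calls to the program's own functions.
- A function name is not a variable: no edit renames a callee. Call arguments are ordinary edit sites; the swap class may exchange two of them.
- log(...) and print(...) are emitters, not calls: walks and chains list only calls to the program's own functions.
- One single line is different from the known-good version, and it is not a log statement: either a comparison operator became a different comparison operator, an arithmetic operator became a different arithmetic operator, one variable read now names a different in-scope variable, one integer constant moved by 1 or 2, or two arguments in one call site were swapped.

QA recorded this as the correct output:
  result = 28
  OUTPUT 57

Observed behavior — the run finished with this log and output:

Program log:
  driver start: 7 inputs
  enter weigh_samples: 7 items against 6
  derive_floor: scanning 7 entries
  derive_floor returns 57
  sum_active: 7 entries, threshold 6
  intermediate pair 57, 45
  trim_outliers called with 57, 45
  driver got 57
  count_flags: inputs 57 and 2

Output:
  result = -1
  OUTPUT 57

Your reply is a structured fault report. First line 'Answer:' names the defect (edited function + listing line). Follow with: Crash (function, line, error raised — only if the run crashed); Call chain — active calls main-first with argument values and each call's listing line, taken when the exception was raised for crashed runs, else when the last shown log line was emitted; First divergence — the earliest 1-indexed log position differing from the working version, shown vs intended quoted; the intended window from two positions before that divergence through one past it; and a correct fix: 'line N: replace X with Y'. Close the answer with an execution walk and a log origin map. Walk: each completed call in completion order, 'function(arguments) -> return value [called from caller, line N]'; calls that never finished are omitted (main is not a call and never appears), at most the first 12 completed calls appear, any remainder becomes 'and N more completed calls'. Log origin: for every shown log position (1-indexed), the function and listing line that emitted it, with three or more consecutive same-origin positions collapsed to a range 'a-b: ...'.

Answer: the defect is in count_flags at line 35.
The tell: No log line changed; the fault shows up purely in the output.
Call chain: main -> count_flags(57, 2) (called at line 45).
First divergence: there is none — every log position agrees.
Execution walk:
  derive_floor([3, 6, 12, 9, 3, 12, 12]) -> 57  [called from weigh_samples, line 28]
  sum_active([3, 6, 12, 9, 3, 12, 12], 6) -> 45  [called from weigh_samples, line 29]
  trim_outliers(57, 45) -> 57  [called from weigh_samples, line 31]
  weigh_samples([3, 6, 12, 9, 3, 12, 12], 6) -> 57  [called from main, line 43]
  count_flags(57, 2) -> -1  [called from main, line 45]
Log line origins:
  1: emitted by main (line 42)
  2: emitted by weigh_samples (line 27)
  3: emitted by derive_floor (line 2)
  4: emitted by derive_floor (line 6)
  5: emitted by sum_active (line 10)
  6: emitted by weigh_samples (line 30)
  7: emitted by trim_outliers (line 18)
  8: emitted by main (line 44)
  9: emitted by count_flags (line 34)
A correct fix: line 35: replace `2` with `0`.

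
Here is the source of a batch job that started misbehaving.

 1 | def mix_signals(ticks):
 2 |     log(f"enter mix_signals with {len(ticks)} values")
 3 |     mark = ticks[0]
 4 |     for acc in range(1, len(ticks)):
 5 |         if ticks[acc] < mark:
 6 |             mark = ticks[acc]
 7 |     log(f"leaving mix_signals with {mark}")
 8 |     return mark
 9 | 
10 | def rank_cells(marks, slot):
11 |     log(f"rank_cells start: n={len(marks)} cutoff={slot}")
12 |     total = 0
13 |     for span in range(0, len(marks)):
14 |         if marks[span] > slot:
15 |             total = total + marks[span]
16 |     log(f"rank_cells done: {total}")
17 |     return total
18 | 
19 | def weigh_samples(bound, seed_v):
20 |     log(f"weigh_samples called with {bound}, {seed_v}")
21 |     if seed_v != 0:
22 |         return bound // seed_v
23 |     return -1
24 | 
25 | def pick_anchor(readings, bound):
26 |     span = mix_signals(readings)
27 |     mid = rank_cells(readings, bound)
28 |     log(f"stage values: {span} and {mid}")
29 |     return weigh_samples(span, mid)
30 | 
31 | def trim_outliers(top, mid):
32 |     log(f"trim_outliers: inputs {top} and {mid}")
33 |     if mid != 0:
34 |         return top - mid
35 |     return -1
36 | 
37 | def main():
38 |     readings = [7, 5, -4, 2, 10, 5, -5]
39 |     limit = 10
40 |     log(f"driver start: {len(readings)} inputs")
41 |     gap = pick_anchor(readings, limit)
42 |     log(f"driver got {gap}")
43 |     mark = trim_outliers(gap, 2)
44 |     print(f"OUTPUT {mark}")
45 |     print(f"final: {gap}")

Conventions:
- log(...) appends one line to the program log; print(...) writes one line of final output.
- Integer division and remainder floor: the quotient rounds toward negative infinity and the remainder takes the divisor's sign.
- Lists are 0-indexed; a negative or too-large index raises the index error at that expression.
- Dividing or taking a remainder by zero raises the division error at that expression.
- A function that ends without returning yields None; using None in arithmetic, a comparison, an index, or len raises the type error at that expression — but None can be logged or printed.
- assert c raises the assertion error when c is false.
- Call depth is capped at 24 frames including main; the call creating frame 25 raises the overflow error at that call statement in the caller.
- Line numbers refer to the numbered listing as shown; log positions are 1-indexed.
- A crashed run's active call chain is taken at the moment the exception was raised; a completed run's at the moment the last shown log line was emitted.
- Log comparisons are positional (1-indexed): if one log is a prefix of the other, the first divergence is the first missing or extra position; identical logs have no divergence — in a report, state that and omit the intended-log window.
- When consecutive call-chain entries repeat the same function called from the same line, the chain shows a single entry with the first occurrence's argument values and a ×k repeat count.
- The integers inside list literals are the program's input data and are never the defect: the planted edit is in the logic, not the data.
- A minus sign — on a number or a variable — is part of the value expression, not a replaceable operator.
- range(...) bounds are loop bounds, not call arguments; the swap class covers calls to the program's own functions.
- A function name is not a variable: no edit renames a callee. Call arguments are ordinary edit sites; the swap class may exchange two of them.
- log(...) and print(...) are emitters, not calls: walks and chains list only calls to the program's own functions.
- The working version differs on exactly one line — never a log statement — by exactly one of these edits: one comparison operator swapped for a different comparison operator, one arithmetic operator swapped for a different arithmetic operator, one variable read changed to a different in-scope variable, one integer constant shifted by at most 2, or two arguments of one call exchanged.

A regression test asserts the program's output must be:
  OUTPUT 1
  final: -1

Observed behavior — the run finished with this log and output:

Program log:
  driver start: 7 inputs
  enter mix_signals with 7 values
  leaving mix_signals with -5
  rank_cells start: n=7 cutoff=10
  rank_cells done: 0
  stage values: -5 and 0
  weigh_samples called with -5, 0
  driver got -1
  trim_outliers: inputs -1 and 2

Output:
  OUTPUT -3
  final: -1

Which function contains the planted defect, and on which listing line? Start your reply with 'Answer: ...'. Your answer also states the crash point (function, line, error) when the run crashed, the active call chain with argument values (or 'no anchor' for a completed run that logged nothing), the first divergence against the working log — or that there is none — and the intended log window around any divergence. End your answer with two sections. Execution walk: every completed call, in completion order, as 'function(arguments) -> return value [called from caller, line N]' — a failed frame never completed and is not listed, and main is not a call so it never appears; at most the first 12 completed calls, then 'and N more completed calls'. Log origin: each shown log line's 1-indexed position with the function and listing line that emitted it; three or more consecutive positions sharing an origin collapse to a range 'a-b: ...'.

Answer: the defect is in trim_outliers at line 34.
Key fact: Every logged value matches the working version; the printed result is what differs.
Call chain: main -> trim_outliers(-1, 2) (called at line 43).
First divergence: none; the two logs match at every position.
Execution walk:
  mix_signals([7, 5, -4, 2, 10, 5, -5]) -> -5  [called from pick_anchor, line 26]
  rank_cells([7, 5, -4, 2, 10, 5, -5], 10) -> 0  [called from pick_anchor, line 27]
  weigh_samples(-5, 0) -> -1  [called from pick_anchor, line 29]
  pick_anchor([7, 5, -4, 2, 10, 5, -5], 10) -> -1  [called from main, line 41]
  trim_outliers(-1, 2) -> -3  [called from main, line 43]
Log line origins:
  1: logged in main at line 40
  2: logged in mix_signals at line 2
  3: logged in mix_signals at line 7
  4: logged in rank_cells at line 11
  5: logged in rank_cells at line 16
  6: logged in pick_anchor at line 28
  7: logged in weigh_samples at line 20
  8: logged in main at line 42
  9: logged in trim_outliers at line 32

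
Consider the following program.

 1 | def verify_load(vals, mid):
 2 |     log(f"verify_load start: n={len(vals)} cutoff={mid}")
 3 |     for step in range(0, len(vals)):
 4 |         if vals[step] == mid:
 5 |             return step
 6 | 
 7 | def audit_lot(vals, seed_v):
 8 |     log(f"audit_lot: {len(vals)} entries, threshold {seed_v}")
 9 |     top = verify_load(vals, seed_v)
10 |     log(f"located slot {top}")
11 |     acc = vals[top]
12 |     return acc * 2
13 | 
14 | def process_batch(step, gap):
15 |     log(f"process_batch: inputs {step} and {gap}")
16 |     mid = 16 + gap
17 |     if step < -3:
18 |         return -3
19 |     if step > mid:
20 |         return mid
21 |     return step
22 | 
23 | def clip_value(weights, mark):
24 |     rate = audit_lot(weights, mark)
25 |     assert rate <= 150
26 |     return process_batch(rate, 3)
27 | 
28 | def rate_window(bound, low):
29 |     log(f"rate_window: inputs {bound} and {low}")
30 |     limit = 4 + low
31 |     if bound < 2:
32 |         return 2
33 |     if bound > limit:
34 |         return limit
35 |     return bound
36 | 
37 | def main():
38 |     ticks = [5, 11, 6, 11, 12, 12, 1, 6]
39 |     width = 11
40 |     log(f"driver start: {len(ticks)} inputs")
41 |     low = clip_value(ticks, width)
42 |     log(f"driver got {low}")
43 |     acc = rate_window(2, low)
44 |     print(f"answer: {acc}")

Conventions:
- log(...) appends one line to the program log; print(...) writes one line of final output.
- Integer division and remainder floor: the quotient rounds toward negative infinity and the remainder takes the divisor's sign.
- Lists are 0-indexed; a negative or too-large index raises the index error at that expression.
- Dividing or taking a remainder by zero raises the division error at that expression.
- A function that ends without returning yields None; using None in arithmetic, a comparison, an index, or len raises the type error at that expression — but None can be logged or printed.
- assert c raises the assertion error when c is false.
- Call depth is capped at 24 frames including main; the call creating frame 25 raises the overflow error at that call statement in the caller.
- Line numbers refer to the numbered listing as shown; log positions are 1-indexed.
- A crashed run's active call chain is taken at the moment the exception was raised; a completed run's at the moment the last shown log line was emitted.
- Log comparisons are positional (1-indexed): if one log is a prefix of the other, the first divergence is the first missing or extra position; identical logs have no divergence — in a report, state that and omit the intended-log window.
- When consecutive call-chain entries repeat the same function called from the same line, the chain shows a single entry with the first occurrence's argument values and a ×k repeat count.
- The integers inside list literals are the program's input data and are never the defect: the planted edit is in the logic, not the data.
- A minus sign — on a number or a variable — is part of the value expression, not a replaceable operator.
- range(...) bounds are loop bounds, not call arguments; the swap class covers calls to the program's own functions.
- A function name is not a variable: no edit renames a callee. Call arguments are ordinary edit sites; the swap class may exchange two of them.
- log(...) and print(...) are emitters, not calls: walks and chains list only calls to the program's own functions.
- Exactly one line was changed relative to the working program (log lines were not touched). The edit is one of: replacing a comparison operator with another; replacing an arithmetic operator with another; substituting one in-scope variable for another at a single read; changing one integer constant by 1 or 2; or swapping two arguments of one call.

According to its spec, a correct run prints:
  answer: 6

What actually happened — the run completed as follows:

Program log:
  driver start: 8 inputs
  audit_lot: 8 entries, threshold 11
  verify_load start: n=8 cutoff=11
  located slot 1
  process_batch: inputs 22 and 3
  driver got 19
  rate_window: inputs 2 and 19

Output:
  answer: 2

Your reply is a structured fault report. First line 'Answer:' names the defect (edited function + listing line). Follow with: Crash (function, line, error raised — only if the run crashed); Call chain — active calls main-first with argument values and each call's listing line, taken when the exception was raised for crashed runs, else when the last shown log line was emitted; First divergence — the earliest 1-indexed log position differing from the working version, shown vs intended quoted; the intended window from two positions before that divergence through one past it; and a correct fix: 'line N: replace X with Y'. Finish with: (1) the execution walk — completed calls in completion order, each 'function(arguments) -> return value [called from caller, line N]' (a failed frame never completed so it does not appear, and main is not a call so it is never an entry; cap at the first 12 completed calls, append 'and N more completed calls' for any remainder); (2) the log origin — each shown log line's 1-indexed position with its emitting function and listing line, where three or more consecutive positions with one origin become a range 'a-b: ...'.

Answer: the defect is in main at line 43.
Core observation: The log first diverges at position 7: the faulty run prints 'rate_window: inputs 2 and 19' where the working version prints 'rate_window: inputs 19 and 2'.
Call chain: main -> rate_window(2, 19) (called at line 43).
First divergence: position 7 — the shown line 'rate_window: inputs 2 and 19' should read 'rate_window: inputs 19 and 2'.
Intended log window:
  5: process_batch: inputs 22 and 3
  6: driver got 19
  7: rate_window: inputs 19 and 2
Execution walk:
  verify_load([5, 11, 6, 11, 12, 12, 1, 6], 11) -> 1  [called from audit_lot, line 9]
  audit_lot([5, 11, 6, 11, 12, 12, 1, 6], 11) -> 22  [called from clip_value, line 24]
  process_batch(22, 3) -> 19  [called from clip_value, line 26]
  clip_value([5, 11, 6, 11, 12, 12, 1, 6], 11) -> 19  [called from main, line 41]
  rate_window(2, 19) -> 2  [called from main, line 43]
Log origins:
  1: logged in main at line 40
  2: logged in audit_lot at line 8
  3: logged in verify_load at line 2
  4: logged in audit_lot at line 10
  5: logged in process_batch at line 15
  6: logged in main at line 42
  7: logged in rate_window at line 29
A correct fix: line 43: replace `rate_window(2, low)` with `rate_window(low, 2)`.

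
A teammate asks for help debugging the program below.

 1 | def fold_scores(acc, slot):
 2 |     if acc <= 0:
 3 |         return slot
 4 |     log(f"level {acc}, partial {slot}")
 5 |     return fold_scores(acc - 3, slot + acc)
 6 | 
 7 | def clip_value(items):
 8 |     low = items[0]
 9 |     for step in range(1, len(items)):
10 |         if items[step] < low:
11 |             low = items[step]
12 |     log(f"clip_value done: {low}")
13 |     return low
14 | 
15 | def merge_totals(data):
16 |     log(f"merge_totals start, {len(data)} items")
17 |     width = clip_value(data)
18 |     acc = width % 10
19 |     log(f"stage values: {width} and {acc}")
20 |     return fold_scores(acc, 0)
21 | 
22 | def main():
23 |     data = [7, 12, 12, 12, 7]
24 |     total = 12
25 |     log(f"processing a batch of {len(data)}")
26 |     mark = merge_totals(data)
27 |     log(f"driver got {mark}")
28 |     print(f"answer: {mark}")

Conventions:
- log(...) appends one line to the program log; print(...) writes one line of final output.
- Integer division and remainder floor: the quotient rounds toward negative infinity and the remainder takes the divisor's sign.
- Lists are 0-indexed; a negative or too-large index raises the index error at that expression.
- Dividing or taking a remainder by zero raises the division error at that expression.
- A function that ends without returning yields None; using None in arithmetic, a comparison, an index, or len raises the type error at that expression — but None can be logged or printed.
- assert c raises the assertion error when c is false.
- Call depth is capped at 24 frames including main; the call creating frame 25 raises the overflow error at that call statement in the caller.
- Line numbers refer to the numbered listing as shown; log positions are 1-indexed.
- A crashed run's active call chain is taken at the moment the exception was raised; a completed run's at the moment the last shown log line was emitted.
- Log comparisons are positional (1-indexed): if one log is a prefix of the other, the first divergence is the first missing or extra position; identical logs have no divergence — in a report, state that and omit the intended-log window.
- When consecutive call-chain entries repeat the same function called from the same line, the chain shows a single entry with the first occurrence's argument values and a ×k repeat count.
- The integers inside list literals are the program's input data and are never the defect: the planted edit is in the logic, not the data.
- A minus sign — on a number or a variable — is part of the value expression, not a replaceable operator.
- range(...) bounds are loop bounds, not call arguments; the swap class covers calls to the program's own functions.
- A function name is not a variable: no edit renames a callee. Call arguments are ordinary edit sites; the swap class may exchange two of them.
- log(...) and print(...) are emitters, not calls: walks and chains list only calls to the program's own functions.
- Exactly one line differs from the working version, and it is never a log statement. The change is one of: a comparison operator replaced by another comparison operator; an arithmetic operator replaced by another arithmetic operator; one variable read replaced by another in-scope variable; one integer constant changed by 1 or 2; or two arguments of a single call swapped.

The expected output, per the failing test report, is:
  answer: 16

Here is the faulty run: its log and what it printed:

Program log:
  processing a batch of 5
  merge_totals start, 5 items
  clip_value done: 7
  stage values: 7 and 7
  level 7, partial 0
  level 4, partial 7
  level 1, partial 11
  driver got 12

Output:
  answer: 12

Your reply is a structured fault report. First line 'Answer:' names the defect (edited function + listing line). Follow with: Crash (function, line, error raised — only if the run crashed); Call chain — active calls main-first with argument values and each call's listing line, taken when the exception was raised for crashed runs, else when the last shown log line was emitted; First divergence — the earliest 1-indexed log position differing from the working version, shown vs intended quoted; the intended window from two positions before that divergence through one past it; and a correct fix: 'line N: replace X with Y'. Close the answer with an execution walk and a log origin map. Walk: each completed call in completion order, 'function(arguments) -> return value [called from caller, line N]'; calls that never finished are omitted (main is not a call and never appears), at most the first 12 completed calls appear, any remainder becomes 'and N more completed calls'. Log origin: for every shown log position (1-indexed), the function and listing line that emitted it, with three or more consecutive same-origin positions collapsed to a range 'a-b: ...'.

Answer: the defect is in fold_scores at line 5.
The tell: The log first diverges at position 6: the faulty run prints 'level 4, partial 7' where the working version prints 'level 5, partial 7'.
Call chain: main.
First divergence: position 6 — shown 'level 4, partial 7', intended 'level 5, partial 7'.
Intended log window:
  4: stage values: 7 and 7
  5: level 7, partial 0
  6: level 5, partial 7
  7: level 3, partial 12
Execution walk:
  clip_value([7, 12, 12, 12, 7]) -> 7  [called from merge_totals, line 17]
  fold_scores(-2, 12) -> 12  [called from fold_scores, line 5]
  fold_scores(1, 11) -> 12  [called from fold_scores, line 5]
  fold_scores(4, 7) -> 12  [called from fold_scores, line 5]
  fold_scores(7, 0) -> 12  [called from merge_totals, line 20]
  merge_totals([7, 12, 12, 12, 7]) -> 12  [called from main, line 26]
Log origin:
  1: emitted by main (line 25)
  2: emitted by merge_totals (line 16)
  3: emitted by clip_value (line 12)
  4: emitted by merge_totals (line 19)
  5-7: emitted by fold_scores (line 4)
  8: emitted by main (line 27)
A correct fix: line 5: replace `3` with `2`.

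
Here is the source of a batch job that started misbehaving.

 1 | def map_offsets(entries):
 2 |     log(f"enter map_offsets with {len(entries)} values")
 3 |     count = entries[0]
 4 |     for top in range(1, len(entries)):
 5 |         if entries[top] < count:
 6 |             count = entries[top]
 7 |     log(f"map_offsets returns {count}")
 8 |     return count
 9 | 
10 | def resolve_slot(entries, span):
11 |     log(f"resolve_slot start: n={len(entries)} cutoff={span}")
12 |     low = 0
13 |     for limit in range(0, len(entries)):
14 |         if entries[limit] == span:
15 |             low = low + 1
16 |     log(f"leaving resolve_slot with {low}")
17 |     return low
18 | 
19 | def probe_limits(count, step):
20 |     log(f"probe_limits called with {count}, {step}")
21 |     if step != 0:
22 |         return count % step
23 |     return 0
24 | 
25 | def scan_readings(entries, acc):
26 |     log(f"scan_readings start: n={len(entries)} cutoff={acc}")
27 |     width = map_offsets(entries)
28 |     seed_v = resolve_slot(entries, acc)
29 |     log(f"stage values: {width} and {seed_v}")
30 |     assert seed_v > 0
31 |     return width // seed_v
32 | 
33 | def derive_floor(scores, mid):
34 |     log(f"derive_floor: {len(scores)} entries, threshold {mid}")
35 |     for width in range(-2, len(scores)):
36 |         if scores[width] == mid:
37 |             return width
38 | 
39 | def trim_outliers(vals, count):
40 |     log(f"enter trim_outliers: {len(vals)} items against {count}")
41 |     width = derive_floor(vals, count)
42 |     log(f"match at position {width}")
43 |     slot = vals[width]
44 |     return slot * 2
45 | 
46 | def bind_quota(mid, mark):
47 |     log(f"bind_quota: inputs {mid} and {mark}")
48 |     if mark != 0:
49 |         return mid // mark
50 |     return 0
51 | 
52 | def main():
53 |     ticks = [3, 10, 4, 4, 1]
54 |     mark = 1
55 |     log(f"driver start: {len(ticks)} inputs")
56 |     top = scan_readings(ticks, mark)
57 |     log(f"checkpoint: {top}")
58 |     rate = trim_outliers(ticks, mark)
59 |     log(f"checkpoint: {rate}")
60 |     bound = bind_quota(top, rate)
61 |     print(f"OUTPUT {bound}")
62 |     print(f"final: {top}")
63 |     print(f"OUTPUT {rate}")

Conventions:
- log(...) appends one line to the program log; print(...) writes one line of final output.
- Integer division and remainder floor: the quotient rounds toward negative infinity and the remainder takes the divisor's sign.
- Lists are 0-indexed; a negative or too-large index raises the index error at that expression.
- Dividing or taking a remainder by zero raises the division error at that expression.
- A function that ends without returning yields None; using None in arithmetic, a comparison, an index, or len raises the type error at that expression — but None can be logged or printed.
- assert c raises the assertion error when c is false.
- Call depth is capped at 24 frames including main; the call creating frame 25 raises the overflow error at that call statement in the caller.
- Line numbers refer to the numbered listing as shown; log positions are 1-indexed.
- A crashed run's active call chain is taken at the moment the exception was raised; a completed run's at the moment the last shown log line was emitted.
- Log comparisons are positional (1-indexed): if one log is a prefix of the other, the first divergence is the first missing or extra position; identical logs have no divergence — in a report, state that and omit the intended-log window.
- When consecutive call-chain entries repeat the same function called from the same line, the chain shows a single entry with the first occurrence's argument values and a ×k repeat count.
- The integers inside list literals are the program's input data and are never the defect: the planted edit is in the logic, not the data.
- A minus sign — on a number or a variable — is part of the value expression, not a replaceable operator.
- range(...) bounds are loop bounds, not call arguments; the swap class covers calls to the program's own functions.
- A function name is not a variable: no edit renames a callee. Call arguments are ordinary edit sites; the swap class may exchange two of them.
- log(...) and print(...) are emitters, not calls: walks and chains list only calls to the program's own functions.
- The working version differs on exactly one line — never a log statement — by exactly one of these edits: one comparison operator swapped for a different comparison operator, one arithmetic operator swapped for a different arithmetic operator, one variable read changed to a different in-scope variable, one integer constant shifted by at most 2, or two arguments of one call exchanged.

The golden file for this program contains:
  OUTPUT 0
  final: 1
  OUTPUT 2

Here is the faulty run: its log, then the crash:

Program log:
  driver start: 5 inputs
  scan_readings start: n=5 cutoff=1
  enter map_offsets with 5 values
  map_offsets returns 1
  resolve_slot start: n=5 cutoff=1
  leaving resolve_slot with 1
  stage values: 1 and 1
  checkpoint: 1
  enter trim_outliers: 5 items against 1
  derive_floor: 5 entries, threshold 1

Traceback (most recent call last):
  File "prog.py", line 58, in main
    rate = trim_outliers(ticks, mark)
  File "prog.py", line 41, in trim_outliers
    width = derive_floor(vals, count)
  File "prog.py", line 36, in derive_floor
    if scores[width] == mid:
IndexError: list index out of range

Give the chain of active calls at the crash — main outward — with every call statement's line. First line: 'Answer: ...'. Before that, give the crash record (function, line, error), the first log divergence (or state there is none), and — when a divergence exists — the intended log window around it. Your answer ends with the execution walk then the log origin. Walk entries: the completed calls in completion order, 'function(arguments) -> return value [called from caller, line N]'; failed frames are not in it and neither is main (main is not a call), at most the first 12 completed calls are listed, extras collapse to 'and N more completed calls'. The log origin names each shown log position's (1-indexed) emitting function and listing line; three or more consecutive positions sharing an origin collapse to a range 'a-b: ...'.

Answer: main -> trim_outliers (called at line 58) -> derive_floor (called at line 41).
The tell: A complete run would log 'match at position 4' next, but this one stopped at 10 lines.
Crash: derive_floor, line 36, IndexError.
First divergence: position 11 (shown log ended at 10 lines; the working version continues: 'match at position 4').
Intended log window:
  9: enter trim_outliers: 5 items against 1
  10: derive_floor: 5 entries, threshold 1
  11: match at position 4
  12: checkpoint: 2
Execution walk:
  map_offsets([3, 10, 4, 4, 1]) -> 1  [called from scan_readings, line 27]
  resolve_slot([3, 10, 4, 4, 1], 1) -> 1  [called from scan_readings, line 28]
  scan_readings([3, 10, 4, 4, 1], 1) -> 1  [called from main, line 56]
Log origins:
  1: from main, line 55
  2: from scan_readings, line 26
  3: from map_offsets, line 2
  4: from map_offsets, line 7
  5: from resolve_slot, line 11
  6: from resolve_slot, line 16
  7: from scan_readings, line 29
  8: from main, line 57
  9: from trim_outliers, line 40
  10: from derive_floor, line 34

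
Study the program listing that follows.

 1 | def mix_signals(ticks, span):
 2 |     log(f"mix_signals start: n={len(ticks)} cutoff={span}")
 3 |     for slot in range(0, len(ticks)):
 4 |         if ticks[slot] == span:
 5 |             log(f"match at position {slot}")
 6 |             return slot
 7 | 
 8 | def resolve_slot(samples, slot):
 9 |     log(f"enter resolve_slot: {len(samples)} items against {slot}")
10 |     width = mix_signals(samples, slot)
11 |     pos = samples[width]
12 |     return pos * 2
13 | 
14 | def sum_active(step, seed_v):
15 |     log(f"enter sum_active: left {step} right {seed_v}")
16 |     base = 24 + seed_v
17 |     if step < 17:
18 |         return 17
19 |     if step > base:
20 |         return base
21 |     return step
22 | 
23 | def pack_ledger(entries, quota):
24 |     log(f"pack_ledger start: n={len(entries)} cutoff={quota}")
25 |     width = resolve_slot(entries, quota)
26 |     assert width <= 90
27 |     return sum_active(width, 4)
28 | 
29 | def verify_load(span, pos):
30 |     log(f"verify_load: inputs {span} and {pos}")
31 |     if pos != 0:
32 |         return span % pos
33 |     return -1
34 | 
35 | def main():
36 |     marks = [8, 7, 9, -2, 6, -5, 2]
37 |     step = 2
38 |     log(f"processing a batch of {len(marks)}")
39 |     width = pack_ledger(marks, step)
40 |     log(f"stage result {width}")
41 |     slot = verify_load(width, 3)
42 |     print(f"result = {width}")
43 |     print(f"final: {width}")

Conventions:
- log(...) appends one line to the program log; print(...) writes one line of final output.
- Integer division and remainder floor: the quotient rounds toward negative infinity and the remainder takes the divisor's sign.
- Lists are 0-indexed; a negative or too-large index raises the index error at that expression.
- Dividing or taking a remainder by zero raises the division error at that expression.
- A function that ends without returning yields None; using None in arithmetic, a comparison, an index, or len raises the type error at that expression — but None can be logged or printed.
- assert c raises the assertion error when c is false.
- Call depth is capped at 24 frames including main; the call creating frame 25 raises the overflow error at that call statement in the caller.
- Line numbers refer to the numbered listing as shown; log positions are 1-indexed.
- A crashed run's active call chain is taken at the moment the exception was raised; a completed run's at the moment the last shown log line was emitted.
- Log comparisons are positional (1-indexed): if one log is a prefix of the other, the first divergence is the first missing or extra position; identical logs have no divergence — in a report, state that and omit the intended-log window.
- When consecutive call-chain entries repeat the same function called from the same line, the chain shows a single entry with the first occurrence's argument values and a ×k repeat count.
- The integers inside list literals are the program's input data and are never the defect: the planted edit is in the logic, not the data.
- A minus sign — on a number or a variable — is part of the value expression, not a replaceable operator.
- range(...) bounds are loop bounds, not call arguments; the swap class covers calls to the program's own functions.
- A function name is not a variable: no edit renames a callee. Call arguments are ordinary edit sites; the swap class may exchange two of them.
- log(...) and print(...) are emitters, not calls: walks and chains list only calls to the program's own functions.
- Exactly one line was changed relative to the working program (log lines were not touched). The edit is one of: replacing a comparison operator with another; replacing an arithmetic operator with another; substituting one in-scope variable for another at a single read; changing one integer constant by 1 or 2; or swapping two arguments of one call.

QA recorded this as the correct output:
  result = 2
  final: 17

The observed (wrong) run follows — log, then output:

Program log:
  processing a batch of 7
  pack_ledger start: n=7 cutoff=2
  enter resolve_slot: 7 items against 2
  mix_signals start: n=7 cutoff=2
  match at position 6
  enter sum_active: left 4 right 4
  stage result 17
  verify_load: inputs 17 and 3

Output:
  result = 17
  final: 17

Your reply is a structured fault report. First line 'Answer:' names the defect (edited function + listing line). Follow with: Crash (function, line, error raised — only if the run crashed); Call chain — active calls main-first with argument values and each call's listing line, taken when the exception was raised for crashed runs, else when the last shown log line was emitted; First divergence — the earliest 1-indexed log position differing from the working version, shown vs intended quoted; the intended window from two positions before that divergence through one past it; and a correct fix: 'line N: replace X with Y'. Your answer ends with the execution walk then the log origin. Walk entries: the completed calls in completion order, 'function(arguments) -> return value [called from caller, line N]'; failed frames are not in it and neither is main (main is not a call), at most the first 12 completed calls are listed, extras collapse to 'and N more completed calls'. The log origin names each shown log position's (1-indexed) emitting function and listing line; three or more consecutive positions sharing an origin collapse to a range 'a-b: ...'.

Answer: the defect is in main at line 42.
Key fact: The two runs log identically and part ways only at the printed values.
Call chain: main -> verify_load(17, 3) (called at line 41).
First divergence: there is none — every log position agrees.
Execution walk:
  mix_signals([8, 7, 9, -2, 6, -5, 2], 2) -> 6  [called from resolve_slot, line 10]
  resolve_slot([8, 7, 9, -2, 6, -5, 2], 2) -> 4  [called from pack_ledger, line 25]
  sum_active(4, 4) -> 17  [called from pack_ledger, line 27]
  pack_ledger([8, 7, 9, -2, 6, -5, 2], 2) -> 17  [called from main, line 39]
  verify_load(17, 3) -> 2  [called from main, line 41]
Log origins:
  1: from main, line 38
  2: from pack_ledger, line 24
  3: from resolve_slot, line 9
  4: from mix_signals, line 2
  5: from mix_signals, line 5
  6: from sum_active, line 15
  7: from main, line 40
  8: from verify_load, line 30
A correct fix: line 42: replace `width` with `slot`.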